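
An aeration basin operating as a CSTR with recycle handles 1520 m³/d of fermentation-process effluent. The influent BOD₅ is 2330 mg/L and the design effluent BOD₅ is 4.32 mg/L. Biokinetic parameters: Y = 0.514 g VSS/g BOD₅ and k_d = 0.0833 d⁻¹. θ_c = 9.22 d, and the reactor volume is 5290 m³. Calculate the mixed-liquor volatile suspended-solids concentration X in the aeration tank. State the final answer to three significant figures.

X ≈ 1790 mg/L

Solving the biomass balance for X: X = Y Q (S₀−S) θ_c / [V (1+k_d θ_c)] = 0.514 × 1520 × (2330 − 4.32) × 9.22 / [5290 × (1 + 0.0833 × 9.22)] = 1791 mg/L.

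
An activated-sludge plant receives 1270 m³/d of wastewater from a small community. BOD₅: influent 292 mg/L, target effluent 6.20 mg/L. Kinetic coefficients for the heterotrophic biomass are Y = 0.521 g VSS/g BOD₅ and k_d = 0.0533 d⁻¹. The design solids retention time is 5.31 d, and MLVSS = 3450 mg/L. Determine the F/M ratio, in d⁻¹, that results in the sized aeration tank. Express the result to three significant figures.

Rearranging the biomass balance for a CMAS with decay, V = Y·Q·ΔS·θ_c / [X·(1+k_d θ_c)] = 0.521 × 1270 × (292 − 6.20) × 5.31 / [3450 × (1 + 0.0533 × 5.31)] = 1×10^6 / 4426 = 226.9 m³.
F/M = Q·S₀ / (V·X) = 1270 × 292 / (226.9 × 3450) = 0.4738 g BOD₅·(g VSS·d)⁻¹.

F/M ≈ 0.474 d⁻¹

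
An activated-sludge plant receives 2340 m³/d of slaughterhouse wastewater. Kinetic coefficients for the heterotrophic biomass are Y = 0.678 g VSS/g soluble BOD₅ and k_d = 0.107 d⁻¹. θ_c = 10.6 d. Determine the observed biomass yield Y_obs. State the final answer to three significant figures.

Y_obs ≈ 0.318 g VSS/g soluble BOD₅

Correct the yield for decay: Y_obs = Y/(1 + k_d θ_c) = 0.678 / (1 + 0.107 × 10.6) = 0.678 / 2.134 = 0.3177.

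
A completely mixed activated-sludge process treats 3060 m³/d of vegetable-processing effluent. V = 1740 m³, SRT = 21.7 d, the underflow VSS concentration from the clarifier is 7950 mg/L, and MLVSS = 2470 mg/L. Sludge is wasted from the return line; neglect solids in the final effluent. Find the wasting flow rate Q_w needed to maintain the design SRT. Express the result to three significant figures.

θ_c = V·X/(Q_w·X_r) when wasting from the recycle, so Q_w = V·X/(θ_c·X_r) = 1740 × 2470 / (21.7 × 7950) = 24.91 m³/d.

Q_w ≈ 24.9 m³/d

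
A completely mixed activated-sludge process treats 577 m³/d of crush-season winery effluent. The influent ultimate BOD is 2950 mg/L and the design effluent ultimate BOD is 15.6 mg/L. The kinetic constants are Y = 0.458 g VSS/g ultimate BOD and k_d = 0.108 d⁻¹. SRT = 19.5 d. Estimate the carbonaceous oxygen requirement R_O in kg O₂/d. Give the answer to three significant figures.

Correct the yield for decay: Y_obs = Y/(1 + k_d θ_c) = 0.458 / (1 + 0.108 × 19.5) = 0.458 / 3.106 = 0.1475.
ΔS = 2950 − 15.6 = 2934 mg/L, so the substrate removal rate is 577 × 2934/1000 = 1693 kg ultimate BOD/d.
P_X = Y_obs·Q·(S₀ − S) = 0.1475 × 1693 = 249.7 kg VSS/d.
R_O = Q·(S₀ − S) − 1.42·P_X = 1693 − 1.42 × 249.7 = 1339 kg O₂/d.

R_O ≈ 1340 kg O₂/d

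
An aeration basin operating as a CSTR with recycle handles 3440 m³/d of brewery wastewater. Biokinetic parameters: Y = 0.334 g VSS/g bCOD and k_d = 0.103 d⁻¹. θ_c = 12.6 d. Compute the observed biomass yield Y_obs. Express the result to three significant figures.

The observed yield is Y_obs = Y/(1 + k_d·θ_c) = 0.334 / (1 + 0.103 × 12.6) = 0.334 / 2.298 = 0.1454 g VSS per g bCOD removed.

Y_obs ≈ 0.145 g VSS/g bCOD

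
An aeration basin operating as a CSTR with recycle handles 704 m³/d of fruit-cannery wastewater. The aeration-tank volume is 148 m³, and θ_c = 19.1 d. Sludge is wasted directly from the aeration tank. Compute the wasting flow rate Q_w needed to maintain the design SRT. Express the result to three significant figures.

Q_w ≈ 7.75 m³/d

For wasting at MLVSS concentration, Q_w = V/θ_c = 148.0/19.1 = 7.749 m³/d.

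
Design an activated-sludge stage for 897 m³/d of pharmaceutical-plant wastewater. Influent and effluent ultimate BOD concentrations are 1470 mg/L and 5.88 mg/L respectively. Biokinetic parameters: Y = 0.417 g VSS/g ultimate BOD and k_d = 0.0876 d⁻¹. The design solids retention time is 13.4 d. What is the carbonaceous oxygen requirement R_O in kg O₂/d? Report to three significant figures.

Y_obs = Y / (1 + k_d θ_c) = 0.417 / (1 + 0.0876 × 13.4) = 0.417 / 2.174 = 0.1918.
ΔS = 1470 − 5.88 = 1464 mg/L, so the substrate removal rate is 897 × 1464/1000 = 1313 kg ultimate BOD/d.
Net sludge production P_X = 0.1918 × 1313 = 251.9 kg VSS/d.
R_O = Q·ΔS − 1.42 P_X = 1313 − 357.7 = 955.6 kg O₂/d.

R_O ≈ 956 kg O₂/d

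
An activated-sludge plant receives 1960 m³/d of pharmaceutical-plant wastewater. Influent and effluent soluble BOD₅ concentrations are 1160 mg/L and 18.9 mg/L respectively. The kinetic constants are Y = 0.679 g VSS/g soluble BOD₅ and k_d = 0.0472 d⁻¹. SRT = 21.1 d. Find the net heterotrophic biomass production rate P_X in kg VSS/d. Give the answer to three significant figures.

P_X ≈ 761 kg VSS/d

Observed yield with endogenous decay: Y_obs = Y / (1 + k_d·θ_c) = 0.679 / (1 + 0.0472 × 21.1) = 0.679 / 1.996 = 0.3402 g VSS/g soluble BOD₅.
Q·(S₀ − S) = 1960 × (1160 − 18.9) × 10⁻³ = 2237 kg/d removed.
Biomass produced: P_X = Y_obs·Q·ΔS = 0.3402 × 2237 ≈ 760.9 kg VSS/d.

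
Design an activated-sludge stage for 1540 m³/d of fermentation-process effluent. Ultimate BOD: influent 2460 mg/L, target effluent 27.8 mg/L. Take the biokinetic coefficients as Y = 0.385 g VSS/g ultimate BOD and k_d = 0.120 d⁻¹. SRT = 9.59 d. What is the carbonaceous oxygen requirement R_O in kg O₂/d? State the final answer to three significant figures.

Y_obs = Y / (1 + k_d θ_c) = 0.385 / (1 + 0.120 × 9.59) = 0.385 / 2.151 = 0.1790.
Mass of ultimate BOD removed per day: Q(S₀ − S) = 1540 × 2432 g/m³ = 3746 kg/d.
Net sludge production P_X = 0.1790 × 3746 = 670.5 kg VSS/d.
Carbonaceous O₂ demand = substrate oxidised − cell-mass equivalent = 3746 − 1.42 × 670.5 = 2794 kg O₂/d.

R_O ≈ 2790 kg O₂/d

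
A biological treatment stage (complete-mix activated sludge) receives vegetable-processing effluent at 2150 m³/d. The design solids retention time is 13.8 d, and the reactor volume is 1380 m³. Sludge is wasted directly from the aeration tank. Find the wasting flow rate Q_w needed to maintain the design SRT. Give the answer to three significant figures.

Q_w ≈ 100 m³/d

For wasting at MLVSS concentration, Q_w = V/θ_c = 1380/13.8 = 100.0 m³/d.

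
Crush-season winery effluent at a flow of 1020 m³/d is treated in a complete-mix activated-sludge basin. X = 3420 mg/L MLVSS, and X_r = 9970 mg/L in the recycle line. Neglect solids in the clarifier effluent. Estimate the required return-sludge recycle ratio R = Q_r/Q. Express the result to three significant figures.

R = Q_r/Q = X/(X_r − X) = 3420 / (9970 − 3420) = 0.5221.

R ≈ 0.522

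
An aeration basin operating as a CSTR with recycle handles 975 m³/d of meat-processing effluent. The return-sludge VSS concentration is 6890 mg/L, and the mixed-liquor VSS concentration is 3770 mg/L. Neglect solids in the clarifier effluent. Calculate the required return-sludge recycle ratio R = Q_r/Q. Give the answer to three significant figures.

R ≈ 1.21

R = Q_r/Q = X/(X_r − X) = 3770 / (6890 − 3770) = 1.208.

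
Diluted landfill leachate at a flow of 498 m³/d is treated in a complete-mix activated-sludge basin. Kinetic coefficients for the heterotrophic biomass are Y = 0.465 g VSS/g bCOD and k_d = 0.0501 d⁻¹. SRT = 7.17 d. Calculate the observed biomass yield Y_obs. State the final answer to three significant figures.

Y_obs ≈ 0.342 g VSS/g bCOD

Observed yield with endogenous decay: Y_obs = Y / (1 + k_d·θ_c) = 0.465 / (1 + 0.0501 × 7.17) = 0.465 / 1.359 = 0.3421 g VSS/g bCOD.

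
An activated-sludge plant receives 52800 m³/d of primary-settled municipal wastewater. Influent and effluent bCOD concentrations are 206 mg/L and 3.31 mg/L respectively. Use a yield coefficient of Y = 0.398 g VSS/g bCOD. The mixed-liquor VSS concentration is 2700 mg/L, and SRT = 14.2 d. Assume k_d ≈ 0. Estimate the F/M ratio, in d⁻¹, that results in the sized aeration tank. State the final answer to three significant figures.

F/M ≈ 0.180 d⁻¹

V·X = Y·Q·ΔS·θ_c gives V = 0.398 × 52800 × (206 − 3.31) × 14.2 / 2700 = 22401 m³.
F/M = Q·S₀ / (V·X) = 52800 × 206 / (22401 × 2700) = 0.1798 g bCOD·(g VSS·d)⁻¹.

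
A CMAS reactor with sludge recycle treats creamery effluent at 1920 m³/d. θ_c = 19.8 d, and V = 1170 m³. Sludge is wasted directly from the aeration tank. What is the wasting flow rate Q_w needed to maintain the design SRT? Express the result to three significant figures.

Wasting from the aeration tank: Q_w = V / θ_c = 1170 / 19.8 = 59.09 m³/d.

Q_w ≈ 59.1 m³/d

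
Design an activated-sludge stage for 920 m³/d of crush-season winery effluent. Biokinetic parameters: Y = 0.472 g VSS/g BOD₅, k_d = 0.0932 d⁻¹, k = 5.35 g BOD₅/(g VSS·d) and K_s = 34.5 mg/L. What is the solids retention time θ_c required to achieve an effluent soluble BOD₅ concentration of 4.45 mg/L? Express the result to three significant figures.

At the target effluent, Y k S/(K_s+S) = 0.472×5.35×4.45/38.95 = 0.2885 d⁻¹.
Then 1/θ_c = μ − k_d = 0.2885 − 0.0932 = 0.1953 d⁻¹, giving θ_c = 5.120 d.

θ_c ≈ 5.12 d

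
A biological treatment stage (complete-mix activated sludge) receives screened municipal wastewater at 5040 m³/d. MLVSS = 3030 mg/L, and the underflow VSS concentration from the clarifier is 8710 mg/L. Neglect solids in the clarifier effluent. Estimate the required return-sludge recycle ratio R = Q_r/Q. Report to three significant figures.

R = Q_r/Q = X/(X_r − X) = 3030 / (8710 − 3030) = 0.5335.

R ≈ 0.533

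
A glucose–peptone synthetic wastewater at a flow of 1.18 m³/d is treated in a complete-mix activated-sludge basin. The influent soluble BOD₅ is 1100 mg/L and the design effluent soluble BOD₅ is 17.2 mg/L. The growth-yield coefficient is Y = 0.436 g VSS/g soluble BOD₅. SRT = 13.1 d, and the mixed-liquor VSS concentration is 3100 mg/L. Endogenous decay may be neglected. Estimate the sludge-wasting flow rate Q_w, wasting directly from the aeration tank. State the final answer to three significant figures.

Q_w ≈ 0.180 m³/d

V·X = Y·Q·ΔS·θ_c gives V = 0.436 × 1.18 × (1100 − 17.2) × 13.1 / 3100 = 2.354 m³.
For wasting at MLVSS concentration, Q_w = V/θ_c = 2.354/13.1 = 0.1797 m³/d.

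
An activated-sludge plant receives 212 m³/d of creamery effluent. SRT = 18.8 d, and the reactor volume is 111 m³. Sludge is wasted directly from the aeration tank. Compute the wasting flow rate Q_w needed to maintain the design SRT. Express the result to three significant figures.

Q_w ≈ 5.90 m³/d

With mixed-liquor wasting, θ_c = V/Q_w, so Q_w = V/θ_c = 111.0/18.8 = 5.904 m³/d.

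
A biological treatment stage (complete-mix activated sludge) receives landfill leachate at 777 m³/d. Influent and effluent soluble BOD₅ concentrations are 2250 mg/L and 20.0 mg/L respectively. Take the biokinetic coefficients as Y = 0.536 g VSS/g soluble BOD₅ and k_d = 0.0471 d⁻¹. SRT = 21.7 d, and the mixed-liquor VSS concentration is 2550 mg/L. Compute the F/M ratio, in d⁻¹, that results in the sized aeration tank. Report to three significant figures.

From the SRT design equation V = Y Q (S₀−S) θ_c / [X (1 + k_d θ_c)] = 0.536 × 777 × (2250 − 20.0) × 21.7 / [2550 × (1 + 0.0471 × 21.7)] = 2.02×10^7 / 5156 = 3909 m³.
Food-to-microorganism ratio F/M = Q S₀ / (V X) = 777 × 2250 / (3909 × 2550) = 0.1754 d⁻¹.

F/M ≈ 0.175 d⁻¹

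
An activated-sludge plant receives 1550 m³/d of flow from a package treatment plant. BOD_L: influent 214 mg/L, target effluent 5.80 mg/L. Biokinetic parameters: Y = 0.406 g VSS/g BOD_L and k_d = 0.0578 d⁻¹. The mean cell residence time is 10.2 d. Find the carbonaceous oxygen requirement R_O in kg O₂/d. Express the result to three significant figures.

The observed yield is Y_obs = Y/(1 + k_d·θ_c) = 0.406 / (1 + 0.0578 × 10.2) = 0.406 / 1.590 = 0.2554 g VSS per g BOD_L removed.
Substrate removed = Q·(S₀ − S) = 1550 m³/d × (214 − 5.80) g/m³ = 3.23×10^5 g/d = 322.7 kg/d.
P_X = Y_obs·Q·(S₀ − S) = 0.2554 × 322.7 = 82.43 kg VSS/d.
R_O = Q·(S₀ − S) − 1.42·P_X = 322.7 − 1.42 × 82.43 = 205.7 kg O₂/d.

R_O ≈ 206 kg O₂/d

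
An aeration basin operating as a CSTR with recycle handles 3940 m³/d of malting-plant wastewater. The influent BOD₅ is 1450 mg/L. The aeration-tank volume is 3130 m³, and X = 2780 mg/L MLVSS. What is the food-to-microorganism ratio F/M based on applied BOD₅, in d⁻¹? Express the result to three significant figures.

F/M ≈ 0.657 d⁻¹

F/M = applied load / biomass = Q·S₀/(V·X) = 3940 × 1450 / (3130 × 2780) = 0.6566 d⁻¹.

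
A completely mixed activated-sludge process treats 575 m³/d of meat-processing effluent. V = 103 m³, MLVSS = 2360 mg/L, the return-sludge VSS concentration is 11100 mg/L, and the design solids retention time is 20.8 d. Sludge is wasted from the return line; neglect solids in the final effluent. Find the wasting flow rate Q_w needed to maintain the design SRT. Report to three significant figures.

Q_w = (V·X)/(θ_c X_r) = 103.0 × 2360 / (20.8 × 11100) = 1.053 m³/d.

Q_w ≈ 1.05 m³/d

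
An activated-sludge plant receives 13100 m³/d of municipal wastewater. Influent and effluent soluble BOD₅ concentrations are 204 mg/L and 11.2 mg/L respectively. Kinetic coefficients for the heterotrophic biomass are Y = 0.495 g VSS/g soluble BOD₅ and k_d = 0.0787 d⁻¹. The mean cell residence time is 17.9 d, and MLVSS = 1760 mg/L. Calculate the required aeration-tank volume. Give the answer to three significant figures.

V ≈ 5280 m³

Rearranging the biomass balance for a CMAS with decay, V = Y·Q·ΔS·θ_c / [X·(1+k_d θ_c)] = 0.495 × 13100 × (204 − 11.2) × 17.9 / [1760 × (1 + 0.0787 × 17.9)] = 2.24×10^7 / 4239 = 5279 m³.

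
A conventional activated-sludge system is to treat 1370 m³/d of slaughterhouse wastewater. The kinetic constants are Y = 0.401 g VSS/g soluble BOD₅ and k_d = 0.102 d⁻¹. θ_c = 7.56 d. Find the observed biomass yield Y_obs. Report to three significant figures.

Correct the yield for decay: Y_obs = Y/(1 + k_d θ_c) = 0.401 / (1 + 0.102 × 7.56) = 0.401 / 1.771 = 0.2264.

Y_obs ≈ 0.226 g VSS/g soluble BOD₅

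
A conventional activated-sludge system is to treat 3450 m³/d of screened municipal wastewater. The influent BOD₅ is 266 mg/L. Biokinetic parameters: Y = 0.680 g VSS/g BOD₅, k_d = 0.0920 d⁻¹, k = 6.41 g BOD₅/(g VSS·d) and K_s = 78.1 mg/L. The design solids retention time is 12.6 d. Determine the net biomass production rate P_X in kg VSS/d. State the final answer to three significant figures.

P_X ≈ 286 kg VSS/d

For a completely mixed reactor with recycle the Lawrence–McCarty relation gives S = K_s·(1 + k_d·θ_c) / [θ_c·(Y·k − k_d) − 1] = 78.1 × (1 + 0.0920 × 12.6) / [12.6 × (0.680 × 6.41 − 0.0920) − 1] = 168.6 / 52.76 = 3.196 mg/L.
Observed yield with endogenous decay: Y_obs = Y / (1 + k_d·θ_c) = 0.680 / (1 + 0.0920 × 12.6) = 0.680 / 2.159 = 0.3149 g VSS/g BOD₅.
Q·(S₀ − S) = 3450 × (266 − 3.20) × 10⁻³ = 906.7 kg/d removed.
So the net sludge growth is P_X = 0.3149 × 906.7 = 285.5 kg VSS/d.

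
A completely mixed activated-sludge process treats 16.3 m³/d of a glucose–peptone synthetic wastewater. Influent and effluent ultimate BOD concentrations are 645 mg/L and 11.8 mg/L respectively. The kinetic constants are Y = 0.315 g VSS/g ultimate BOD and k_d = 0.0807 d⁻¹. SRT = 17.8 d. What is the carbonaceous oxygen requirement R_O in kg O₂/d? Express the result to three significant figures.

R_O ≈ 8.43 kg O₂/d

The observed yield is Y_obs = Y/(1 + k_d·θ_c) = 0.315 / (1 + 0.0807 × 17.8) = 0.315 / 2.436 = 0.1293 g VSS per g ultimate BOD removed.
Mass of ultimate BOD removed per day: Q(S₀ − S) = 16.3 × 633.2 g/m³ = 10.32 kg/d.
P_X = Y_obs·Q·(S₀ − S) = 0.1293 × 10.32 = 1.334 kg VSS/d.
Carbonaceous O₂ demand = substrate oxidised − cell-mass equivalent = 10.32 − 1.42 × 1.334 = 8.426 kg O₂/d.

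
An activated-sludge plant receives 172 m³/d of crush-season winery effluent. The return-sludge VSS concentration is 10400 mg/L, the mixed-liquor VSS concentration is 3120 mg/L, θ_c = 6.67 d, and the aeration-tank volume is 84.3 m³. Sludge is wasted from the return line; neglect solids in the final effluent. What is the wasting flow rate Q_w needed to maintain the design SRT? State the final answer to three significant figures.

Wasting from the return line (neglecting effluent solids): Q_w = V·X / (θ_c·X_r) = 84.30 × 3120 / (6.67 × 10400) = 3.792 m³/d.

Q_w ≈ 3.79 m³/d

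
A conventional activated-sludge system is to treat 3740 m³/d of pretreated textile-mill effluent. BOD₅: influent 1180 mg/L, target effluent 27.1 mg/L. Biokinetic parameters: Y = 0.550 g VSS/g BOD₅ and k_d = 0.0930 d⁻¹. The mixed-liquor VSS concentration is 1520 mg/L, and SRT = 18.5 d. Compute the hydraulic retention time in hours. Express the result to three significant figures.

Steady-state biomass mass balance: V·X·(1 + k_d·θ_c) = Y·Q·(S₀ − S)·θ_c, so V = 0.550 × 3740 × (1180 − 27.1) × 18.5 / [1520 × (1 + 0.0930 × 18.5)] = 4.39×10^7 / 4135 = 10610 m³.
HRT = V/Q = 10610 m³ / 3740 m³·d⁻¹ = 2.837 d × 24 = 68.08 h.

τ ≈ 68.1 h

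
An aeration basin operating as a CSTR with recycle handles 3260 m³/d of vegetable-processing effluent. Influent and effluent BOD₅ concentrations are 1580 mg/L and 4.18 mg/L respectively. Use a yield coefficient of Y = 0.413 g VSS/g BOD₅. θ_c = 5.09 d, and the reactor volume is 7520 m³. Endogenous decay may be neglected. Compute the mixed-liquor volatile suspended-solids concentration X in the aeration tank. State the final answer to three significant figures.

X = Y·Q·ΔS·θ_c / V = 0.413 × 3260 × (1580 − 4.18) × 5.09 / 7520 = 1436 mg/L.

X ≈ 1440 mg/L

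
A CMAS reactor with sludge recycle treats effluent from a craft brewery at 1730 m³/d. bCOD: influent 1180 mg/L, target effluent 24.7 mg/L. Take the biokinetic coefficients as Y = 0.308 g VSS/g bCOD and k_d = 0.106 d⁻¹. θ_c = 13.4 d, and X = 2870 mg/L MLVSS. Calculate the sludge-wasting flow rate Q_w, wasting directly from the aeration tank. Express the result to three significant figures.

Steady-state biomass mass balance: V·X·(1 + k_d·θ_c) = Y·Q·(S₀ − S)·θ_c, so V = 0.308 × 1730 × (1180 − 24.7) × 13.4 / [2870 × (1 + 0.106 × 13.4)] = 8.25×10^6 / 6947 = 1187 m³.
For wasting at MLVSS concentration, Q_w = V/θ_c = 1187/13.4 = 88.62 m³/d.

Q_w ≈ 88.6 m³/d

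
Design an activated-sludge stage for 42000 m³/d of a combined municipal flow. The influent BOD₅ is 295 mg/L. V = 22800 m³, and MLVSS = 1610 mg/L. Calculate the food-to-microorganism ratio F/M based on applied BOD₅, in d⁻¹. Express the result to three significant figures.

Food-to-microorganism ratio F/M = Q S₀ / (V X) = 42000 × 295 / (22800 × 1610) = 0.3375 d⁻¹.

F/M ≈ 0.338 d⁻¹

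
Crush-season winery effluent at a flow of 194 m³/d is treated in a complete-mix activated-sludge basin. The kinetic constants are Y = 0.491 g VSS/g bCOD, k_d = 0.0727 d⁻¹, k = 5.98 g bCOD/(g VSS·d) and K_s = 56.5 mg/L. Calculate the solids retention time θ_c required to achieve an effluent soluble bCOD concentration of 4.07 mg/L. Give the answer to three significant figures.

θ_c ≈ 8.03 d

At the target effluent, Y k S/(K_s+S) = 0.491×5.98×4.07/60.57 = 0.1973 d⁻¹.
1/θ_c = 0.1973 − 0.0727 = 0.1246 d⁻¹, so θ_c = 8.026 d.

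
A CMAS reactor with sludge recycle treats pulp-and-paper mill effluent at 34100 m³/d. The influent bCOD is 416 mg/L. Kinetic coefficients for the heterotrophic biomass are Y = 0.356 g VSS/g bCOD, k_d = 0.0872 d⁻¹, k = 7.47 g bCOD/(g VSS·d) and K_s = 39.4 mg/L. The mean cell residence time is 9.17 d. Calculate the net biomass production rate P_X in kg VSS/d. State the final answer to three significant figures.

Effluent substrate depends only on kinetics and SRT: S = K_s(1 + k_d θ_c) / [θ_c(Yk − k_d) − 1] = 39.4 × (1 + 0.0872 × 9.17) / [9.17 × (0.356 × 7.47 − 0.0872) − 1] = 70.91 / 22.59 = 3.139 mg/L.
Correct the yield for decay: Y_obs = Y/(1 + k_d θ_c) = 0.356 / (1 + 0.0872 × 9.17) = 0.356 / 1.800 = 0.1978.
ΔS = 416 − 3.14 = 412.9 mg/L, so the substrate removal rate is 34100 × 412.9/1000 = 14079 kg bCOD/d.
Biomass produced: P_X = Y_obs·Q·ΔS = 0.1978 × 14079 ≈ 2785 kg VSS/d.

P_X ≈ 2790 kg VSS/d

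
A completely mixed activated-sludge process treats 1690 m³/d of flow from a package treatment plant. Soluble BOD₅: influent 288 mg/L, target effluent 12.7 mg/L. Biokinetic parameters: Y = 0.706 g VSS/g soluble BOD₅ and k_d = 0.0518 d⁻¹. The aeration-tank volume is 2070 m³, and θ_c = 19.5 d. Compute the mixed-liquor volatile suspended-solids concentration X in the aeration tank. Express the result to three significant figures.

From V·X·(1 + k_d·θ_c) = Y·Q·(S₀ − S)·θ_c: X = 0.706 × 1690 × (288 − 12.7) × 19.5 / [2070 × (1 + 0.0518 × 19.5)] = 1539 mg/L.

X ≈ 1540 mg/L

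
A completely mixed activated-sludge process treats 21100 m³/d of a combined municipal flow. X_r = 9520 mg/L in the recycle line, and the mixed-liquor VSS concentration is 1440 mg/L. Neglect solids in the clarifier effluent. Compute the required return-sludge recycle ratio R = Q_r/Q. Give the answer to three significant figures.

Solids balance on the clarifier gives (1+R)X = R·X_r, so R = X/(X_r − X) = 1440 / (9520 − 1440) = 0.1782.

R ≈ 0.178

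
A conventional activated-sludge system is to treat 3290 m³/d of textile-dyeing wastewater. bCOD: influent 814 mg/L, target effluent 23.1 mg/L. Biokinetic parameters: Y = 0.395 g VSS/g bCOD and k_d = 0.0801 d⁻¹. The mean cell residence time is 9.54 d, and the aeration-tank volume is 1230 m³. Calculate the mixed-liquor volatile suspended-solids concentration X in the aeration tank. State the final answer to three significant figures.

X ≈ 4520 mg/L

Solving the biomass balance for X: X = Y Q (S₀−S) θ_c / [V (1+k_d θ_c)] = 0.395 × 3290 × (814 − 23.1) × 9.54 / [1230 × (1 + 0.0801 × 9.54)] = 4519 mg/L.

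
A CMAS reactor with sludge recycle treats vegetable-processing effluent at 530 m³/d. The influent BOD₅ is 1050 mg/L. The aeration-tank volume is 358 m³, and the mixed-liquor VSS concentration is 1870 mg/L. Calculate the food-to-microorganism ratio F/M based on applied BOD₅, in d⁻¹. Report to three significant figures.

F/M ≈ 0.831 d⁻¹

Food-to-microorganism ratio F/M = Q S₀ / (V X) = 530 × 1050 / (358.0 × 1870) = 0.8313 d⁻¹.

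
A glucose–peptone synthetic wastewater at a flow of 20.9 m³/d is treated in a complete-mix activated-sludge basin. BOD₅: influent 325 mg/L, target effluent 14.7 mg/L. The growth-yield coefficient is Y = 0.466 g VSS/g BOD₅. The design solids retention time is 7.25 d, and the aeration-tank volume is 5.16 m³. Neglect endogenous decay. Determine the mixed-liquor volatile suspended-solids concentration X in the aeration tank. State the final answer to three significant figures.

Without decay, X = Y Q (S₀−S) θ_c / V = 0.466 × 20.9 × (325 − 14.7) × 7.25 / 5.16 = 4246 mg/L.

X ≈ 4250 mg/L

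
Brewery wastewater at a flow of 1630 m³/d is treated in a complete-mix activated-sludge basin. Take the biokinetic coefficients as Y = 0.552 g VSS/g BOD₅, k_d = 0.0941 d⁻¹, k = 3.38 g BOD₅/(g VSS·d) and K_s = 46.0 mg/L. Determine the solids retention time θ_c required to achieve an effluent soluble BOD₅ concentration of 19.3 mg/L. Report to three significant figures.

At the target effluent, Y k S/(K_s+S) = 0.552×3.38×19.3/65.30 = 0.5514 d⁻¹.
Then 1/θ_c = μ − k_d = 0.5514 − 0.0941 = 0.4573 d⁻¹, giving θ_c = 2.187 d.

θ_c ≈ 2.19 d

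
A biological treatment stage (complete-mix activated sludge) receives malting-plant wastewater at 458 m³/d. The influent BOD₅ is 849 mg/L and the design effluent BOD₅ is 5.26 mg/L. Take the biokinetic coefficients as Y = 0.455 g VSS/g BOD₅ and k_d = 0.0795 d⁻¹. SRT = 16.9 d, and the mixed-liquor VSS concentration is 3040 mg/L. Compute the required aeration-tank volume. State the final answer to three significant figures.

From the SRT design equation V = Y Q (S₀−S) θ_c / [X (1 + k_d θ_c)] = 0.455 × 458 × (849 − 5.26) × 16.9 / [3040 × (1 + 0.0795 × 16.9)] = 2.97×10^6 / 7124 = 417.1 m³.

V ≈ 417 m³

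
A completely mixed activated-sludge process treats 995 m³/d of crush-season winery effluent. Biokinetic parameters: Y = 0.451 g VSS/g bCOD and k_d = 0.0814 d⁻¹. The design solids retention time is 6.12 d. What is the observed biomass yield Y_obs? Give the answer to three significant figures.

Correct the yield for decay: Y_obs = Y/(1 + k_d θ_c) = 0.451 / (1 + 0.0814 × 6.12) = 0.451 / 1.498 = 0.3010.

Y_obs ≈ 0.301 g VSS/g bCOD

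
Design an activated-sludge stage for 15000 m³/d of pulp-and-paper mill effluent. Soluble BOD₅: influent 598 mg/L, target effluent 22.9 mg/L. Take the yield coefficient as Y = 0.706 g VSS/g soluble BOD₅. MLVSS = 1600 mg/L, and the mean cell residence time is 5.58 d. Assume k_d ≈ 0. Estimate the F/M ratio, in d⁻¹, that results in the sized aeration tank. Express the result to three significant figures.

With k_d = 0 the design equation reduces to V = Y Q (S₀−S) θ_c / X = 0.706 × 15000 × (598 − 22.9) × 5.58 / 1600 = 21240 m³.
F/M = Q·S₀ / (V·X) = 15000 × 598 / (21240 × 1600) = 0.2639 g soluble BOD₅·(g VSS·d)⁻¹.

F/M ≈ 0.264 d⁻¹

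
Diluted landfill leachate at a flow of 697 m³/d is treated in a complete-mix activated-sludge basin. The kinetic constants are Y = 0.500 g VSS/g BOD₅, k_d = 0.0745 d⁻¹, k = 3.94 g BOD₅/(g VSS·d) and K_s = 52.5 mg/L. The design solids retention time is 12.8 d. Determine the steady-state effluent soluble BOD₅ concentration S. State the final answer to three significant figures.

From the Monod/SRT balance for a CMAS, S = K_s·(1+k_d θ_c)/[θ_c·(Y k − k_d) − 1] = 52.5 × (1 + 0.0745 × 12.8) / [12.8 × (0.500 × 3.94 − 0.0745) − 1] = 102.6 / 23.26 = 4.409 mg/L.

S ≈ 4.41 mg/L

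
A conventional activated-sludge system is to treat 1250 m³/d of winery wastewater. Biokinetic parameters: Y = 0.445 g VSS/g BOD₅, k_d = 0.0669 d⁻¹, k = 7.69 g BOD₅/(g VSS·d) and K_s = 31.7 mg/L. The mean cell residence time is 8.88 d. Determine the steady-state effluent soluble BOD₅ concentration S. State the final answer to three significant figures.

S ≈ 1.75 mg/L

Effluent substrate depends only on kinetics and SRT: S = K_s(1 + k_d θ_c) / [θ_c(Yk − k_d) − 1] = 31.7 × (1 + 0.0669 × 8.88) / [8.88 × (0.445 × 7.69 − 0.0669) − 1] = 50.53 / 28.79 = 1.755 mg/L.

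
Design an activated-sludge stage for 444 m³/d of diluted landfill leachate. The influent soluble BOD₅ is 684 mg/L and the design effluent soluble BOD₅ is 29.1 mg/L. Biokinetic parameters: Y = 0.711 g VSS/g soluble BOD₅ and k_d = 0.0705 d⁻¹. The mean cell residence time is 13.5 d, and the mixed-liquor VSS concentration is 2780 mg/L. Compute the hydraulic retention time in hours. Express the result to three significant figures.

Steady-state biomass mass balance: V·X·(1 + k_d·θ_c) = Y·Q·(S₀ − S)·θ_c, so V = 0.711 × 444 × (684 − 29.1) × 13.5 / [2780 × (1 + 0.0705 × 13.5)] = 2.79×10^6 / 5426 = 514.4 m³.
HRT = V/Q = 514.4 m³ / 444 m³·d⁻¹ = 1.159 d × 24 = 27.80 h.

τ ≈ 27.8 h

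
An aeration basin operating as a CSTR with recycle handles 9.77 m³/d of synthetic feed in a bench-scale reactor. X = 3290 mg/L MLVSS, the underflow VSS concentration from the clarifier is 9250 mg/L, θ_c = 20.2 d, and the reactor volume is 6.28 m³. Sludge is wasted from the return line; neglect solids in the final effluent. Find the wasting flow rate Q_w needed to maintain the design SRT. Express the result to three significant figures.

Q_w ≈ 0.111 m³/d

Q_w = (V·X)/(θ_c X_r) = 6.280 × 3290 / (20.2 × 9250) = 0.1106 m³/d.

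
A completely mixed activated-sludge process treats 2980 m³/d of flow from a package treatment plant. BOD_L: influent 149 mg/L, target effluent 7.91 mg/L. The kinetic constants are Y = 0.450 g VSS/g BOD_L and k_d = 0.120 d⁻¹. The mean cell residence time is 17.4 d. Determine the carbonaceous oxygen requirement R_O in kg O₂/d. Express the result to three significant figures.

Correct the yield for decay: Y_obs = Y/(1 + k_d θ_c) = 0.450 / (1 + 0.120 × 17.4) = 0.450 / 3.088 = 0.1457.
Substrate removed = Q·(S₀ − S) = 2980 m³/d × (149 − 7.91) g/m³ = 4.2×10^5 g/d = 420.4 kg/d.
Biomass synthesised: P_X = Y_obs × 420.4 = 61.27 kg VSS/d.
Carbonaceous O₂ demand = substrate oxidised − cell-mass equivalent = 420.4 − 1.42 × 61.27 = 333.4 kg O₂/d.

R_O ≈ 333 kg O₂/d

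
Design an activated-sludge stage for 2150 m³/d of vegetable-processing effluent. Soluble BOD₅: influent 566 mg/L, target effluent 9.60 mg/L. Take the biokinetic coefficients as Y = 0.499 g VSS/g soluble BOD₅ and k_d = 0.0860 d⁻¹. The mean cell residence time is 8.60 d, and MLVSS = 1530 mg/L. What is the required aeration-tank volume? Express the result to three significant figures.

Rearranging the biomass balance for a CMAS with decay, V = Y·Q·ΔS·θ_c / [X·(1+k_d θ_c)] = 0.499 × 2150 × (566 − 9.60) × 8.60 / [1530 × (1 + 0.0860 × 8.60)] = 5.13×10^6 / 2662 = 1929 m³.

V ≈ 1930 m³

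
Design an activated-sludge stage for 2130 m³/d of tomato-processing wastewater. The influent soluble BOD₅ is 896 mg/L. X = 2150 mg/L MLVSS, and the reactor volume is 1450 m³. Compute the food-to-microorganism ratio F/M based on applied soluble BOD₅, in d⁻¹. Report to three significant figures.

F/M ≈ 0.612 d⁻¹

Food-to-microorganism ratio F/M = Q S₀ / (V X) = 2130 × 896 / (1450 × 2150) = 0.6122 d⁻¹.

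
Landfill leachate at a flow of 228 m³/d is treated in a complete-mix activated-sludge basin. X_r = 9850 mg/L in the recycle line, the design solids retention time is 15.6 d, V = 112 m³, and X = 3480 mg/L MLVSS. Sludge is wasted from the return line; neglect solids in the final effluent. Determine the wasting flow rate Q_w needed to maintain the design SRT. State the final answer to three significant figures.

Q_w ≈ 2.54 m³/d

Q_w = (V·X)/(θ_c X_r) = 112.0 × 3480 / (15.6 × 9850) = 2.537 m³/d.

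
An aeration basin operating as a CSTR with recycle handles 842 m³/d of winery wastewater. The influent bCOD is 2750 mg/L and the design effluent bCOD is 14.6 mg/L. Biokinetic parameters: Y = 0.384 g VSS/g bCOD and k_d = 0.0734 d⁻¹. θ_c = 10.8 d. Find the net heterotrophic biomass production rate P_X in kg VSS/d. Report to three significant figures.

P_X ≈ 493 kg VSS/d

Y_obs = Y / (1 + k_d θ_c) = 0.384 / (1 + 0.0734 × 10.8) = 0.384 / 1.793 = 0.2142.
ΔS = 2750 − 14.6 = 2735 mg/L, so the substrate removal rate is 842 × 2735/1000 = 2303 kg bCOD/d.
So the net sludge growth is P_X = 0.2142 × 2303 = 493.3 kg VSS/d.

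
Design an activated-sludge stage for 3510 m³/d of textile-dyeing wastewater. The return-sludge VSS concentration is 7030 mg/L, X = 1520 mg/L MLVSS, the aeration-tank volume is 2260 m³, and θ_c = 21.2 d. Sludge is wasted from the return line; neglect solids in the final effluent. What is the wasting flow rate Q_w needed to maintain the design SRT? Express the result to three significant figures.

Q_w ≈ 23.0 m³/d

Q_w = (V·X)/(θ_c X_r) = 2260 × 1520 / (21.2 × 7030) = 23.05 m³/d.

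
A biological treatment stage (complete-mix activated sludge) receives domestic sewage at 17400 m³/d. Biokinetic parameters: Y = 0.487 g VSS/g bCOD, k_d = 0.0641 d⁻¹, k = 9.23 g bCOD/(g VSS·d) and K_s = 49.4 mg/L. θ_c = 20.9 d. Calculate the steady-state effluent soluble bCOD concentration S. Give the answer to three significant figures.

S ≈ 1.26 mg/L

From the Monod/SRT balance for a CMAS, S = K_s·(1+k_d θ_c)/[θ_c·(Y k − k_d) − 1] = 49.4 × (1 + 0.0641 × 20.9) / [20.9 × (0.487 × 9.23 − 0.0641) − 1] = 115.6 / 91.61 = 1.262 mg/L.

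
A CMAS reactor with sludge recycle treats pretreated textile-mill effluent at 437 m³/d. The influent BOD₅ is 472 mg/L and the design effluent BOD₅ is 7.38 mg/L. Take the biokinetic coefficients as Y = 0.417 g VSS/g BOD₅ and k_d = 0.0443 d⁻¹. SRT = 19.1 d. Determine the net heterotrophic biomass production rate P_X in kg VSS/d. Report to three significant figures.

Correct the yield for decay: Y_obs = Y/(1 + k_d θ_c) = 0.417 / (1 + 0.0443 × 19.1) = 0.417 / 1.846 = 0.2259.
ΔS = 472 − 7.38 = 464.6 mg/L, so the substrate removal rate is 437 × 464.6/1000 = 203.0 kg BOD₅/d.
P_X = Y_obs · Q(S₀ − S) = 0.2259 × 203.0 = 45.86 kg VSS/d.

P_X ≈ 45.9 kg VSS/d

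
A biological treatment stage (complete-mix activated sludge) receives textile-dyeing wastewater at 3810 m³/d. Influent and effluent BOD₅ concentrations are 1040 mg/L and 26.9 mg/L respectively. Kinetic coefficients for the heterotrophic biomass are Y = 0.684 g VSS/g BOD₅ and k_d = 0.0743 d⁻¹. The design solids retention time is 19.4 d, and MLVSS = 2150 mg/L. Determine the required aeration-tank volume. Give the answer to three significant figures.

From the SRT design equation V = Y Q (S₀−S) θ_c / [X (1 + k_d θ_c)] = 0.684 × 3810 × (1040 − 26.9) × 19.4 / [2150 × (1 + 0.0743 × 19.4)] = 5.12×10^7 / 5249 = 9758 m³.

V ≈ 9760 m³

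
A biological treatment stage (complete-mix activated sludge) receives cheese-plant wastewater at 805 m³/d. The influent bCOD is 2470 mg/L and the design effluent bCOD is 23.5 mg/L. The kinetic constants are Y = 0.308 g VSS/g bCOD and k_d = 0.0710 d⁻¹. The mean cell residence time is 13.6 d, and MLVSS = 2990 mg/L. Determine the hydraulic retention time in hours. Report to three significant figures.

Steady-state biomass mass balance: V·X·(1 + k_d·θ_c) = Y·Q·(S₀ − S)·θ_c, so V = 0.308 × 805 × (2470 − 23.5) × 13.6 / [2990 × (1 + 0.0710 × 13.6)] = 8.25×10^6 / 5877 = 1404 m³.
HRT = V/Q = 1404 m³ / 805 m³·d⁻¹ = 1.744 d × 24 = 41.85 h.

τ ≈ 41.8 h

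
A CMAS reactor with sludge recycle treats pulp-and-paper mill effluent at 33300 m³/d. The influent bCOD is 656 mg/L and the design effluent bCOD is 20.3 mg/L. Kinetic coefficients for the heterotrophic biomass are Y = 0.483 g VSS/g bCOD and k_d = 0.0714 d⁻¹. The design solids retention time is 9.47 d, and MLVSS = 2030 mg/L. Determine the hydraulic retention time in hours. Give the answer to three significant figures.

τ ≈ 20.5 h

From the SRT design equation V = Y Q (S₀−S) θ_c / [X (1 + k_d θ_c)] = 0.483 × 33300 × (656 − 20.3) × 9.47 / [2030 × (1 + 0.0714 × 9.47)] = 9.68×10^7 / 3403 = 28457 m³.
Hydraulic retention time τ = V/Q = 28457 / 33300 = 0.8546 d = 20.51 h.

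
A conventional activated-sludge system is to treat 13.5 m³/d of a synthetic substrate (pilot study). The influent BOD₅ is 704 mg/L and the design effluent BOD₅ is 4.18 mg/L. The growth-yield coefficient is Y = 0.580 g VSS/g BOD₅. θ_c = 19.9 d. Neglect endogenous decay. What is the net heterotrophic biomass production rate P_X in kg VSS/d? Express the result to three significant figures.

P_X ≈ 5.48 kg VSS/d

No decay correction is needed, so Y_obs = Y = 0.580.
Q·(S₀ − S) = 13.5 × (704 − 4.18) × 10⁻³ = 9.448 kg/d removed.
Biomass produced: P_X = Y_obs·Q·ΔS = 0.5800 × 9.448 ≈ 5.480 kg VSS/d.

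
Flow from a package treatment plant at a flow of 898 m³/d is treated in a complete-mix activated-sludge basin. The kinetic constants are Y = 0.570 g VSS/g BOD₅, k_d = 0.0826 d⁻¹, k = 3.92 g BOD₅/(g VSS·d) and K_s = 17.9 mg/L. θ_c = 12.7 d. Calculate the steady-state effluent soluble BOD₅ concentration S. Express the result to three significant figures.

S ≈ 1.39 mg/L

Effluent substrate depends only on kinetics and SRT: S = K_s(1 + k_d θ_c) / [θ_c(Yk − k_d) − 1] = 17.9 × (1 + 0.0826 × 12.7) / [12.7 × (0.570 × 3.92 − 0.0826) − 1] = 36.68 / 26.33 = 1.393 mg/L.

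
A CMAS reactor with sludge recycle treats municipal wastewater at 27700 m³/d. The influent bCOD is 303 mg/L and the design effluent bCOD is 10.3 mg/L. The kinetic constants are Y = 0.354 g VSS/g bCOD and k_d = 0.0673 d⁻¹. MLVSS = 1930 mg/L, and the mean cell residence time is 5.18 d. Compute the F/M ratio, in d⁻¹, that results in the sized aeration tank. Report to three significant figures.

Rearranging the biomass balance for a CMAS with decay, V = Y·Q·ΔS·θ_c / [X·(1+k_d θ_c)] = 0.354 × 27700 × (303 − 10.3) × 5.18 / [1930 × (1 + 0.0673 × 5.18)] = 1.49×10^7 / 2603 = 5712 m³.
F/M = applied load / biomass = Q·S₀/(V·X) = 27700 × 303 / (5712 × 1930) = 0.7613 d⁻¹.

F/M ≈ 0.761 d⁻¹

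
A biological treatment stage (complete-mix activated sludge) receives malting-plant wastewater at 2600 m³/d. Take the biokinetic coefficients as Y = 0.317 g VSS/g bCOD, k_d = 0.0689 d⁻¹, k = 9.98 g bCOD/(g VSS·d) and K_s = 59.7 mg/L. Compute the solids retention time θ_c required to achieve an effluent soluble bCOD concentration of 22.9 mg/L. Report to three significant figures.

θ_c ≈ 1.24 d

At the target effluent, Y k S/(K_s+S) = 0.317×9.98×22.9/82.60 = 0.8771 d⁻¹.
θ_c = 1/(μ − k_d) = 1/(0.8771 − 0.0689) = 1/0.8082 = 1.237 d.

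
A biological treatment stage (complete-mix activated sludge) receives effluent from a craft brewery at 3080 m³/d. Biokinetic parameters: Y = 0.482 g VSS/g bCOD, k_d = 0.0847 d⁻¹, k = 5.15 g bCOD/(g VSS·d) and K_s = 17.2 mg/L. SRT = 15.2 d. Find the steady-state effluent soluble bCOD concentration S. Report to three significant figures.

S ≈ 1.11 mg/L

Effluent substrate depends only on kinetics and SRT: S = K_s(1 + k_d θ_c) / [θ_c(Yk − k_d) − 1] = 17.2 × (1 + 0.0847 × 15.2) / [15.2 × (0.482 × 5.15 − 0.0847) − 1] = 39.34 / 35.44 = 1.110 mg/L.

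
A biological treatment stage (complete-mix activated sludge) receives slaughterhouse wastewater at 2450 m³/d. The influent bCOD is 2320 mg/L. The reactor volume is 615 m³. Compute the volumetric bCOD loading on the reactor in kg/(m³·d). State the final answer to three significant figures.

L_v ≈ 9.24 kg bCOD/(m³·d)

L_v = Q S₀ / V = 2450 × 2320 × 10⁻³ / 615.0 = 9.242 kg/(m³·d).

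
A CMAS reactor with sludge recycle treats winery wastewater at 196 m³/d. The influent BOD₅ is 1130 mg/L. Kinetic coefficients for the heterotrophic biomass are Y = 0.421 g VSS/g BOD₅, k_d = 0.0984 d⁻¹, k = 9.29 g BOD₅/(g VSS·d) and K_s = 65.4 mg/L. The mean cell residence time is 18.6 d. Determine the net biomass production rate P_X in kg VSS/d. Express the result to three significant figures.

P_X ≈ 32.9 kg VSS/d

Effluent substrate depends only on kinetics and SRT: S = K_s(1 + k_d θ_c) / [θ_c(Yk − k_d) − 1] = 65.4 × (1 + 0.0984 × 18.6) / [18.6 × (0.421 × 9.29 − 0.0984) − 1] = 185.1 / 69.92 = 2.647 mg/L.
Observed yield with endogenous decay: Y_obs = Y / (1 + k_d·θ_c) = 0.421 / (1 + 0.0984 × 18.6) = 0.421 / 2.830 = 0.1488 g VSS/g BOD₅.
Substrate removed = Q·(S₀ − S) = 196 m³/d × (1130 − 2.65) g/m³ = 2.21×10^5 g/d = 221.0 kg/d.
So the net sludge growth is P_X = 0.1488 × 221.0 = 32.87 kg VSS/d.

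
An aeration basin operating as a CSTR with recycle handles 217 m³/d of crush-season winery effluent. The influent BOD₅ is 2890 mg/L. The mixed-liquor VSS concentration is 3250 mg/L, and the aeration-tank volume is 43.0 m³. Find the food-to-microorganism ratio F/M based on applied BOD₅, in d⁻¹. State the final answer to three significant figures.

F/M ≈ 4.49 d⁻¹

Food-to-microorganism ratio F/M = Q S₀ / (V X) = 217 × 2890 / (43.00 × 3250) = 4.488 d⁻¹.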